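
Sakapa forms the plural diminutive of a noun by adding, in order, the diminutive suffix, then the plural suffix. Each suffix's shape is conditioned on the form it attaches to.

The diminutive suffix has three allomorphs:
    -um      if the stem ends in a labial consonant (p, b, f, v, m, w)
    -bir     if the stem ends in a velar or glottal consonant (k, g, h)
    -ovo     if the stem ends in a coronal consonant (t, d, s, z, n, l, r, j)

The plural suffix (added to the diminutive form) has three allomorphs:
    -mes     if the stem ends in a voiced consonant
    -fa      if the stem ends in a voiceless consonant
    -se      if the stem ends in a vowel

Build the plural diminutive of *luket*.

luketovose

The final consonant of *luket* is /t/, which is coronal, so the diminutive suffix is -ovo, giving *luketovo*.
The final sound of the diminutive form *luketovo* is /o/, which is a vowel, so the plural suffix is -se, giving *luketovose*.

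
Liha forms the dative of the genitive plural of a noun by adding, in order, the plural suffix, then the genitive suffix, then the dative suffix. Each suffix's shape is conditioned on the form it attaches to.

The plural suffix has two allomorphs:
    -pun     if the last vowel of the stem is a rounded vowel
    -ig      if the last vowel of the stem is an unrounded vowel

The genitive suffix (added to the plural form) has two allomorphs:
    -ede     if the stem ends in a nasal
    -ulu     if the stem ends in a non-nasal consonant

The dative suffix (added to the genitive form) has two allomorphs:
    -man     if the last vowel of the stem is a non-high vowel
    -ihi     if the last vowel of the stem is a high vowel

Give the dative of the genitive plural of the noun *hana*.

hanaiguluihi

The last vowel of *hana* is /a/, which is an unrounded vowel, so the plural suffix is -ig, giving *hanaig*.
The plural form *hanaig*: final consonant = /g/, non-nasal → -ulu → *hanaigulu*.
The last vowel of the genitive form *hanaigulu* is /u/, which is a high vowel, so the dative suffix is -ihi, giving *hanaiguluihi*.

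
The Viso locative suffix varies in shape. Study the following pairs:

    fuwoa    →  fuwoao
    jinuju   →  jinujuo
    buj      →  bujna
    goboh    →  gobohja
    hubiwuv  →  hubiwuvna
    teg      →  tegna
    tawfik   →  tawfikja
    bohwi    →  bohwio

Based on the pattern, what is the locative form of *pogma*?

The pattern is voicing of the final sound: -ja when the stem ends in a voiceless consonant (*goboh*, *tawfik*); -na when the stem ends in a voiced consonant (*buj*, *hubiwuv*, *teg*); -o when the stem ends in a vowel (*fuwoa*, *jinuju*, *bohwi*).
*pogma*: final sound = /a/, a vowel → -o → *pogmao*.

pogmao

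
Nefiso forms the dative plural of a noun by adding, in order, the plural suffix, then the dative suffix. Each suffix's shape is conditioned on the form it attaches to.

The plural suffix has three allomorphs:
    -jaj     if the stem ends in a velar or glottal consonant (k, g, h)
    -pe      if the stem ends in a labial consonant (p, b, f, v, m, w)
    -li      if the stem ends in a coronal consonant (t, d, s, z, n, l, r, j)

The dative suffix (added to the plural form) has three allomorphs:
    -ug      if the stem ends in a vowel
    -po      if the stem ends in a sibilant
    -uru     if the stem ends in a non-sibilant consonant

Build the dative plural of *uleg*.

ulegjajuru

Since the final consonant of *uleg* is /g/ (velar/glottal), it takes -jaj, giving *ulegjaj*.
The plural form *ulegjaj*: final sound = /j/, a non-sibilant consonant → -uru → *ulegjajuru*.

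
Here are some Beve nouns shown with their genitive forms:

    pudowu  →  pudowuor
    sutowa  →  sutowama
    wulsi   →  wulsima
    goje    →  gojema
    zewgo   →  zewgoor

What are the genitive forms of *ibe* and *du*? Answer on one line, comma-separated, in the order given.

ibema, duor

The pattern is rounding harmony: -or when the last vowel of the stem is a rounded vowel (*pudowu*, *zewgo*); -ma when the last vowel of the stem is an unrounded vowel (*sutowa*, *wulsi*, *goje*).
*ibe*: last vowel = /e/, an unrounded vowel → -ma → *ibema*.
The last vowel of *du* is /u/, which is a rounded vowel, so the suffix is -or, giving *duor*.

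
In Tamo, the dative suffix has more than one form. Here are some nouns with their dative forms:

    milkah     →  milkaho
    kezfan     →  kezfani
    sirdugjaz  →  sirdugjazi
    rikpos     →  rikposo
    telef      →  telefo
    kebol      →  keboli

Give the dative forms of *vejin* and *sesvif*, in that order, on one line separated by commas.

The pattern is voicing of the final consonant: -o when the stem ends in a voiceless consonant (*milkah*, *rikpos*, *telef*); -i when the stem ends in a voiced consonant (*kezfan*, *sirdugjaz*, *kebol*).
*vejin*: final consonant = /n/, voiced → -i → *vejini*.
*sesvif* — final consonant /f/ (voiceless) → -o → *sesvifo*.

vejini, sesvifo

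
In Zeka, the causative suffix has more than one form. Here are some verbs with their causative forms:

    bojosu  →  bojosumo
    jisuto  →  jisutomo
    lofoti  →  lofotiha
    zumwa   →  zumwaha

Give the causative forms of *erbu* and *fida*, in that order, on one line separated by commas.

erbumo, fidaha

The alternation tracks the last vowel of the stem — -mo when the last vowel of the stem is a rounded vowel (*bojosu*, *jisuto*); -ha when the last vowel of the stem is an unrounded vowel (*lofoti*, *zumwa*).
The last vowel of *erbu* is /u/, which is a rounded vowel, so the suffix is -mo, giving *erbumo*.
Since the last vowel of *fida* is /a/ (an unrounded vowel), it takes -ha, giving *fidaha*.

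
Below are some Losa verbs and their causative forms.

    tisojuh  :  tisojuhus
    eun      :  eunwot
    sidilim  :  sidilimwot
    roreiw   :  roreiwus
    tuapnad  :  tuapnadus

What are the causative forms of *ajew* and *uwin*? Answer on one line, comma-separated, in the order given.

ajewus, uwinwot

The suffix is conditioned by the final consonant: -wot when the stem ends in a nasal (*eun*, *sidilim*); -us when the stem ends in a non-nasal consonant (*tisojuh*, *roreiw*, *tuapnad*).
Since the final consonant of *ajew* is /w/ (non-nasal), it takes -us, giving *ajewus*.
*uwin*: final consonant = /n/, a nasal → -wot → *uwinwot*.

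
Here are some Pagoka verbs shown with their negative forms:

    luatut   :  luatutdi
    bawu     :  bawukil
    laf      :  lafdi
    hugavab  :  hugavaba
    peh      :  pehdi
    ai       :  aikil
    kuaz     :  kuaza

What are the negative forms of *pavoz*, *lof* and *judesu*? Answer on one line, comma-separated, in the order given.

pavoza, lofdi, judesukil

The alternation tracks the final sound of the stem — -di when the stem ends in a voiceless consonant (*luatut*, *laf*, *peh*); -a when the stem ends in a voiced consonant (*hugavab*, *kuaz*); -kil when the stem ends in a vowel (*bawu*, *ai*).
*pavoz* — final sound /z/ (a voiced consonant) → -a → *pavoza*.
*lof* — final sound /f/ (a voiceless consonant) → -di → *lofdi*.
Since the final sound of *judesu* is /u/ (a vowel), it takes -kil, giving *judesukil*.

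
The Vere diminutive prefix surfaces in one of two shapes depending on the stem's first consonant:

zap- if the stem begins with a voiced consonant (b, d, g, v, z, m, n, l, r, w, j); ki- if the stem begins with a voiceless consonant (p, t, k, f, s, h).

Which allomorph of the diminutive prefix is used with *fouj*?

ki-

*fouj*: first consonant = /f/, voiceless → ki-.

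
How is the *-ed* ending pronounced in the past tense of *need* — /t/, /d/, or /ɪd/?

The stem *need* ends in /t/ or /d/.
The -ed suffix is realized as /ɪd/ after /t, d/; as /t/ after other voiceless consonants; and as /d/ after other voiced sounds.
So -ed on *need* is pronounced /ɪd/.

/ɪd/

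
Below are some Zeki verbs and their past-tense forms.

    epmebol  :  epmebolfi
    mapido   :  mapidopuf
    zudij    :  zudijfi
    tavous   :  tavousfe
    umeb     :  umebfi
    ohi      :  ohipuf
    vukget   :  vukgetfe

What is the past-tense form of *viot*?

The pattern is voicing of the final sound: -fe when the stem ends in a voiceless consonant (*tavous*, *vukget*); -fi when the stem ends in a voiced consonant (*epmebol*, *zudij*, *umeb*); -puf when the stem ends in a vowel (*mapido*, *ohi*).
*viot* — final sound /t/ (a voiceless consonant) → -fe → *viotfe*.

viotfe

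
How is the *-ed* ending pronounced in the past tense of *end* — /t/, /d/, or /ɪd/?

/ɪd/

The stem *end* ends in /t/ or /d/.
The -ed suffix is realized as /ɪd/ after /t, d/; as /t/ after other voiceless consonants; and as /d/ after other voiced sounds.
So -ed on *end* is pronounced /ɪd/.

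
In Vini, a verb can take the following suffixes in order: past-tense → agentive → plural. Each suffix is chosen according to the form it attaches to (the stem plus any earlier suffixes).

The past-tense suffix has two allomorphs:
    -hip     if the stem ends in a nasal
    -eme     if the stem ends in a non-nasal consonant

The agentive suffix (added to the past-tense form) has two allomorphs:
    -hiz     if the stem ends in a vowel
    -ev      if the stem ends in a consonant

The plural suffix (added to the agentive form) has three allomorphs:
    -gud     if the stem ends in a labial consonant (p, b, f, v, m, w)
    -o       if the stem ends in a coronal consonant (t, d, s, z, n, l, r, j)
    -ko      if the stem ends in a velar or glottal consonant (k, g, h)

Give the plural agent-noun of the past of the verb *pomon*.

The final consonant of *pomon* is /n/, which is a nasal, so the past-tense suffix is -hip, giving *pomonhip*.
Since the final sound of the past-tense form *pomonhip* is /p/ (a consonant), it takes -ev, giving *pomonhipev*.
The agentive form *pomonhipev*: final consonant = /v/, labial → -gud → *pomonhipevgud*.

pomonhipevgud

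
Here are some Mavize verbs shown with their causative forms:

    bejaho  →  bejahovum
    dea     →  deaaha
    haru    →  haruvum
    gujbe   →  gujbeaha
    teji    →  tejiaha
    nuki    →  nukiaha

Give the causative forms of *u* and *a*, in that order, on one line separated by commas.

The alternation tracks the last vowel of the stem — -vum when the last vowel of the stem is a rounded vowel (*bejaho*, *haru*); -aha when the last vowel of the stem is an unrounded vowel (*dea*, *gujbe*, *teji*, *nuki*).
*u*: last vowel = /u/, a rounded vowel → -vum → *uvum*.
The last vowel of *a* is /a/, which is an unrounded vowel, so the suffix is -aha, giving *aaha*.

uvum, aaha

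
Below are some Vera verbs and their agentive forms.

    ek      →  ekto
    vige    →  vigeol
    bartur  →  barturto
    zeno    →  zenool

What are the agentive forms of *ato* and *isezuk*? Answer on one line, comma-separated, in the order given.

Looking at the final sound of each stem: -to when the stem ends in a consonant (*ek*, *bartur*); -ol when the stem ends in a vowel (*vige*, *zeno*).
Since the final sound of *ato* is /o/ (a vowel), it takes -ol, giving *atool*.
*isezuk*: final sound = /k/, a consonant → -to → *isezukto*.

atool, isezukto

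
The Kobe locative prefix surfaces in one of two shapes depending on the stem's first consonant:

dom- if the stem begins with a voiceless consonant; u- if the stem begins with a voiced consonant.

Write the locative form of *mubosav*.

umubosav

*mubosav* — first consonant /m/ (voiced) → u- → *umubosav*.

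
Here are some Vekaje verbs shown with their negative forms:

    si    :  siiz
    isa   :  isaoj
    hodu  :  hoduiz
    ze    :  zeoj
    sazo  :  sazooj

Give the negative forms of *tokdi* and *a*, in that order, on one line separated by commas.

tokdiiz, aoj

Looking at the last vowel of each stem: -iz when the last vowel of the stem is a high vowel (*si*, *hodu*); -oj when the last vowel of the stem is a non-high vowel (*isa*, *ze*, *sazo*).
The last vowel of *tokdi* is /i/, which is a high vowel, so the suffix is -iz, giving *tokdiiz*.
Since the last vowel of *a* is /a/ (a non-high vowel), it takes -oj, giving *aoj*.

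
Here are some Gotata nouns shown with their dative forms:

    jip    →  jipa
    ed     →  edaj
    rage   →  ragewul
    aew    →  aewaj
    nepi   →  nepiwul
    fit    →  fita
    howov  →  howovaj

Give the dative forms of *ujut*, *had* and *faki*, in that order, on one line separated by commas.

The alternation tracks the final sound of the stem — -a when the stem ends in a voiceless consonant (*jip*, *fit*); -aj when the stem ends in a voiced consonant (*ed*, *aew*, *howov*); -wul when the stem ends in a vowel (*rage*, *nepi*).
*ujut* — final sound /t/ (a voiceless consonant) → -a → *ujuta*.
Since the final sound of *had* is /d/ (a voiced consonant), it takes -aj, giving *hadaj*.
Since the final sound of *faki* is /i/ (a vowel), it takes -wul, giving *fakiwul*.

ujuta, hadaj, fakiwul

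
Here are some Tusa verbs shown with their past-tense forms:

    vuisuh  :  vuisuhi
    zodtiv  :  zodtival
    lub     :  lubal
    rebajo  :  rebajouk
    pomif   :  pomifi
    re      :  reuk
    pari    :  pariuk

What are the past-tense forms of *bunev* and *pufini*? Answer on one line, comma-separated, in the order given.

buneval, pufiniuk

The suffix is conditioned by the final sound: -i when the stem ends in a voiceless consonant (*vuisuh*, *pomif*); -al when the stem ends in a voiced consonant (*zodtiv*, *lub*); -uk when the stem ends in a vowel (*rebajo*, *re*, *pari*).
*bunev* — final sound /v/ (a voiced consonant) → -al → *buneval*.
*pufini*: final sound = /i/, a vowel → -uk → *pufiniuk*.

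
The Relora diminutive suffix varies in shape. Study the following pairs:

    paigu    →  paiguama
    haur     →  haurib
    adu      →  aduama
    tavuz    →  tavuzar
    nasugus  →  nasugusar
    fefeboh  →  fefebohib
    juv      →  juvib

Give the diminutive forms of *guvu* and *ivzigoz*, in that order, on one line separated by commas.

The suffix is conditioned by the final sound: -ar when the stem ends in a sibilant (*tavuz*, *nasugus*); -ib when the stem ends in a non-sibilant consonant (*haur*, *fefeboh*, *juv*); -ama when the stem ends in a vowel (*paigu*, *adu*).
Since the final sound of *guvu* is /u/ (a vowel), it takes -ama, giving *guvuama*.
*ivzigoz*: final sound = /z/, a sibilant → -ar → *ivzigozar*.

guvuama, ivzigozar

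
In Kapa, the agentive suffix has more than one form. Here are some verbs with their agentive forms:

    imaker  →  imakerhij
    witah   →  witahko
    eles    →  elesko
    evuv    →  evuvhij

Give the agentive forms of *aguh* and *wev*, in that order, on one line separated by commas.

Looking at the final consonant of each stem: -ko when the stem ends in a voiceless consonant (*witah*, *eles*); -hij when the stem ends in a voiced consonant (*imaker*, *evuv*).
The final consonant of *aguh* is /h/, which is voiceless, so the suffix is -ko, giving *aguhko*.
The final consonant of *wev* is /v/, which is voiced, so the suffix is -hij, giving *wevhij*.

aguhko, wevhij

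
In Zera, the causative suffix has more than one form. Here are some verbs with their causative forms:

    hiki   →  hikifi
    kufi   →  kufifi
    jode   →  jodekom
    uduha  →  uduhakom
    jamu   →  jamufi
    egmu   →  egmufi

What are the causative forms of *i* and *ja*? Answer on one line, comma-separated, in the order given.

ifi, jakom

The alternation tracks the last vowel of the stem — -fi when the last vowel of the stem is a high vowel (*hiki*, *kufi*, *jamu*, *egmu*); -kom when the last vowel of the stem is a non-high vowel (*jode*, *uduha*).
*i*: last vowel = /i/, a high vowel → -fi → *ifi*.
*ja* — last vowel /a/ (a non-high vowel) → -kom → *jakom*.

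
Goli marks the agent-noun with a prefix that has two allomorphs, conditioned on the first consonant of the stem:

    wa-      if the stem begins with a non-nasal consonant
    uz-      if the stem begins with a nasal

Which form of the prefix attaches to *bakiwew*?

wa-

The first consonant of *bakiwew* is /b/, which is non-nasal, so the prefix is wa-.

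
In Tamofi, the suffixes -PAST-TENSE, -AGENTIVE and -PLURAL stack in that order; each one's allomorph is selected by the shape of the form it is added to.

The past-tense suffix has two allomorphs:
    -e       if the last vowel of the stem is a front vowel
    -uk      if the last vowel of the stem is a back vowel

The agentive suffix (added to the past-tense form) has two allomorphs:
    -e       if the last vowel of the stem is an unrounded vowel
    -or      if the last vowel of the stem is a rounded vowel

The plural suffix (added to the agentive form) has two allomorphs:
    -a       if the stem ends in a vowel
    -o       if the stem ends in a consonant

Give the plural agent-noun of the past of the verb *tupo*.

tupoukoro

The last vowel of *tupo* is /o/, which is a back vowel, so the past-tense suffix is -uk, giving *tupouk*.
The past-tense form *tupouk* — last vowel /u/ (a rounded vowel) → -or → *tupoukor*.
The agentive form *tupoukor*: final sound = /r/, a consonant → -o → *tupoukoro*.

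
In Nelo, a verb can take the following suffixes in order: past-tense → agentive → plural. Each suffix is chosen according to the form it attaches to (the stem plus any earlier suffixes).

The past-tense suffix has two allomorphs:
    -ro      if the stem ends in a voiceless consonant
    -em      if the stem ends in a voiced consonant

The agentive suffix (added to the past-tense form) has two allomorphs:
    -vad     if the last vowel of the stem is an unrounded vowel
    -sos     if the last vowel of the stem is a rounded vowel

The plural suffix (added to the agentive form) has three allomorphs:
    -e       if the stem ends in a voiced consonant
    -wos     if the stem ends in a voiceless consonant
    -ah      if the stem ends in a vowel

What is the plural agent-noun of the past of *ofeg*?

ofegemvade

*ofeg*: final consonant = /g/, voiced → -em → *ofegem*.
Since the last vowel of the past-tense form *ofegem* is /e/ (an unrounded vowel), it takes -vad, giving *ofegemvad*.
The agentive form *ofegemvad*: final sound = /d/, a voiced consonant → -e → *ofegemvade*.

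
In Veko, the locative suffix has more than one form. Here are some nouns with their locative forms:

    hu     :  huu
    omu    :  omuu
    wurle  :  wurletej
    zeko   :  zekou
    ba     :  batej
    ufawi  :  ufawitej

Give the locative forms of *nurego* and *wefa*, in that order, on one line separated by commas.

nuregou, wefatej

Looking at the last vowel of each stem: -u when the last vowel of the stem is a rounded vowel (*hu*, *omu*, *zeko*); -tej when the last vowel of the stem is an unrounded vowel (*wurle*, *ba*, *ufawi*).
*nurego*: last vowel = /o/, a rounded vowel → -u → *nuregou*.
*wefa*: last vowel = /a/, an unrounded vowel → -tej → *wefatej*.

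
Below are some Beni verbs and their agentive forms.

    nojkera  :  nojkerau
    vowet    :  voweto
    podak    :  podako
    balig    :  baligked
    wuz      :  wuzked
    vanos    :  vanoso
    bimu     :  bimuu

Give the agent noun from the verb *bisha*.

bishau

The alternation tracks the final sound of the stem — -o when the stem ends in a voiceless consonant (*vowet*, *podak*, *vanos*); -ked when the stem ends in a voiced consonant (*balig*, *wuz*); -u when the stem ends in a vowel (*nojkera*, *bimu*).
*bisha* — final sound /a/ (a vowel) → -u → *bishau*.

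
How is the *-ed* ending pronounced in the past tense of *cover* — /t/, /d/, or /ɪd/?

The stem *cover* ends in a voiced sound other than /d/.
The -ed suffix is realized as /ɪd/ after /t, d/; as /t/ after other voiceless consonants; and as /d/ after other voiced sounds.
So -ed on *cover* is pronounced /d/.

/d/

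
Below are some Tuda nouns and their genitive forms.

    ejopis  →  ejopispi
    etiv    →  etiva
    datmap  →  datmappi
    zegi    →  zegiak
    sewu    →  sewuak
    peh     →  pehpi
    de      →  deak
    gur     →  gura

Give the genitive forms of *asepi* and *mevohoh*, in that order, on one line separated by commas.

Looking at the final sound of each stem: -pi when the stem ends in a voiceless consonant (*ejopis*, *datmap*, *peh*); -a when the stem ends in a voiced consonant (*etiv*, *gur*); -ak when the stem ends in a vowel (*zegi*, *sewu*, *de*).
Since the final sound of *asepi* is /i/ (a vowel), it takes -ak, giving *asepiak*.
*mevohoh* — final sound /h/ (a voiceless consonant) → -pi → *mevohohpi*.

asepiak, mevohohpi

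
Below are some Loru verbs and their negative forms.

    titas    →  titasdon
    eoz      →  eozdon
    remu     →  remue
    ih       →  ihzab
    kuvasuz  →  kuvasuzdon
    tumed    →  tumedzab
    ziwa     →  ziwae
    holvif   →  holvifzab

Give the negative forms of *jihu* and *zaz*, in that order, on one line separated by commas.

Looking at the final sound of each stem: -don when the stem ends in a sibilant (*titas*, *eoz*, *kuvasuz*); -zab when the stem ends in a non-sibilant consonant (*ih*, *tumed*, *holvif*); -e when the stem ends in a vowel (*remu*, *ziwa*).
*jihu*: final sound = /u/, a vowel → -e → *jihue*.
The final sound of *zaz* is /z/, which is a sibilant, so the suffix is -don, giving *zazdon*.

jihue, zazdon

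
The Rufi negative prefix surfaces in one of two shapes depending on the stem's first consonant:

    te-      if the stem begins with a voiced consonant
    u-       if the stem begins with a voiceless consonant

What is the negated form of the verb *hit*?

Since the first consonant of *hit* is /h/ (voiceless), it takes u-, giving *uhit*.

uhit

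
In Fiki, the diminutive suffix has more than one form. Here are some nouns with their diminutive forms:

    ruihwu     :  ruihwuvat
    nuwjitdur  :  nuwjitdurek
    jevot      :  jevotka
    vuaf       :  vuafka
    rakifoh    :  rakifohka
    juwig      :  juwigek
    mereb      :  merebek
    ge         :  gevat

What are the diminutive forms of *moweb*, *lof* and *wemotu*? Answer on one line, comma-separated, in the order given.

The alternation tracks the final sound of the stem — -ka when the stem ends in a voiceless consonant (*jevot*, *vuaf*, *rakifoh*); -ek when the stem ends in a voiced consonant (*nuwjitdur*, *juwig*, *mereb*); -vat when the stem ends in a vowel (*ruihwu*, *ge*).
*moweb*: final sound = /b/, a voiced consonant → -ek → *mowebek*.
Since the final sound of *lof* is /f/ (a voiceless consonant), it takes -ka, giving *lofka*.
Since the final sound of *wemotu* is /u/ (a vowel), it takes -vat, giving *wemotuvat*.

mowebek, lofka, wemotuvat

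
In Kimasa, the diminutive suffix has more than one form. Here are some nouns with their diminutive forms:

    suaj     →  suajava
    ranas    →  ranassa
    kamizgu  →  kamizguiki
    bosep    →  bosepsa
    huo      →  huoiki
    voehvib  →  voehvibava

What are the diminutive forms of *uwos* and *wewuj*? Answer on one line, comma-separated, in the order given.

Looking at the final sound of each stem: -sa when the stem ends in a voiceless consonant (*ranas*, *bosep*); -ava when the stem ends in a voiced consonant (*suaj*, *voehvib*); -iki when the stem ends in a vowel (*kamizgu*, *huo*).
The final sound of *uwos* is /s/, which is a voiceless consonant, so the suffix is -sa, giving *uwossa*.
*wewuj* — final sound /j/ (a voiced consonant) → -ava → *wewujava*.

uwossa, wewujava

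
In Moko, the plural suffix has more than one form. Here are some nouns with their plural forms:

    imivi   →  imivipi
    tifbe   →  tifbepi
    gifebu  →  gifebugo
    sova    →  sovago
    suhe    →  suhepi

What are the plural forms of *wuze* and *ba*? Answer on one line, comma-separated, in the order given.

The pattern is front/back vowel harmony: -pi when the last vowel of the stem is a front vowel (*imivi*, *tifbe*, *suhe*); -go when the last vowel of the stem is a back vowel (*gifebu*, *sova*).
*wuze*: last vowel = /e/, a front vowel → -pi → *wuzepi*.
*ba* — last vowel /a/ (a back vowel) → -go → *bago*.

wuzepi, bago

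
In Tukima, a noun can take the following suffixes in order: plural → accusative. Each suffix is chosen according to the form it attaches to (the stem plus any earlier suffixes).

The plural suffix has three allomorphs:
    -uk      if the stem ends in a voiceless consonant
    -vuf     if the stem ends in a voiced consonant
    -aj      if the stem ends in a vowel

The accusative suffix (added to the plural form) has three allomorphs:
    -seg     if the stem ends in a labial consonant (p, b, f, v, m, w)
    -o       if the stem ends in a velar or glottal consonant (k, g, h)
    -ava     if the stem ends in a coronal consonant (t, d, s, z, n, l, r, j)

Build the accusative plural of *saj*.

The final sound of *saj* is /j/, which is a voiced consonant, so the plural suffix is -vuf, giving *sajvuf*.
The plural form *sajvuf*: final consonant = /f/, labial → -seg → *sajvufseg*.

sajvufseg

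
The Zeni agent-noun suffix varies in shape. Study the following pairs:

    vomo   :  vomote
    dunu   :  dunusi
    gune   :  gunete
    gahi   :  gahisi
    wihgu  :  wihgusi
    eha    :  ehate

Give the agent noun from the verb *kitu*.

kitusi

The alternation tracks the last vowel of the stem — -si when the last vowel of the stem is a high vowel (*dunu*, *gahi*, *wihgu*); -te when the last vowel of the stem is a non-high vowel (*vomo*, *gune*, *eha*).
The last vowel of *kitu* is /u/, which is a high vowel, so the suffix is -si, giving *kitusi*.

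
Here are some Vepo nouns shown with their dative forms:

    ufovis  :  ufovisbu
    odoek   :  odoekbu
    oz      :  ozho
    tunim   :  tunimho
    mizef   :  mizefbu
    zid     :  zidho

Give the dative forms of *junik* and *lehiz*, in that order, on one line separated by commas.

Looking at the final consonant of each stem: -bu when the stem ends in a voiceless consonant (*ufovis*, *odoek*, *mizef*); -ho when the stem ends in a voiced consonant (*oz*, *tunim*, *zid*).
*junik*: final consonant = /k/, voiceless → -bu → *junikbu*.
Since the final consonant of *lehiz* is /z/ (voiced), it takes -ho, giving *lehizho*.

junikbu, lehizho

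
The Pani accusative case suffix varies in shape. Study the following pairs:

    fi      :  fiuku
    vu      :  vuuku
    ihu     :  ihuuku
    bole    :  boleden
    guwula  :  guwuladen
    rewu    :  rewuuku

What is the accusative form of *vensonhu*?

Looking at the last vowel of each stem: -uku when the last vowel of the stem is a high vowel (*fi*, *vu*, *ihu*, *rewu*); -den when the last vowel of the stem is a non-high vowel (*bole*, *guwula*).
Since the last vowel of *vensonhu* is /u/ (a high vowel), it takes -uku, giving *vensonhuuku*.

vensonhuuku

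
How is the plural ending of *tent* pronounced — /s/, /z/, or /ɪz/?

The stem *tent* ends in a voiceless non-sibilant consonant.
The plural suffix surfaces as /ɪz/ after sibilants, /s/ after other voiceless consonants, and /z/ after other voiced sounds.
So the plural -s on *tent* is pronounced /s/.

/s/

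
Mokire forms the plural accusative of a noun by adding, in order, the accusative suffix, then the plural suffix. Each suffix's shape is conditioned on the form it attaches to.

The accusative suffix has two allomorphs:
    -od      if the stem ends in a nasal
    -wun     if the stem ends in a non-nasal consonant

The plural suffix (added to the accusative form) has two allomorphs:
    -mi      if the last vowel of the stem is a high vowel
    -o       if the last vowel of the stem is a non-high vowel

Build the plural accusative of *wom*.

*wom*: final consonant = /m/, a nasal → -od → *womod*.
The accusative form *womod*: last vowel = /o/, a non-high vowel → -o → *womodo*.

womodo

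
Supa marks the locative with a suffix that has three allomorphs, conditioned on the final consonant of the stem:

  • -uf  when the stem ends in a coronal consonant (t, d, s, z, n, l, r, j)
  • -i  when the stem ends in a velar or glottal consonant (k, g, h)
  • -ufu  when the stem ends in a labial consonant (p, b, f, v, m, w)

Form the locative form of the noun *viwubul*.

viwubuluf

The final consonant of *viwubul* is /l/, which is coronal, so the suffix is -uf, giving *viwubuluf*.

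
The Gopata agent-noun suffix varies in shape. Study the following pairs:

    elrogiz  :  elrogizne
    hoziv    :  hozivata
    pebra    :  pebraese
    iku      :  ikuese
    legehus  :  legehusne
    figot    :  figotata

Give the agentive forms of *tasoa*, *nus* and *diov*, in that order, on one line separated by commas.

The suffix is conditioned by the final sound: -ne when the stem ends in a sibilant (*elrogiz*, *legehus*); -ata when the stem ends in a non-sibilant consonant (*hoziv*, *figot*); -ese when the stem ends in a vowel (*pebra*, *iku*).
Since the final sound of *tasoa* is /a/ (a vowel), it takes -ese, giving *tasoaese*.
The final sound of *nus* is /s/, which is a sibilant, so the suffix is -ne, giving *nusne*.
*diov* — final sound /v/ (a non-sibilant consonant) → -ata → *diovata*.

tasoaese, nusne, diovata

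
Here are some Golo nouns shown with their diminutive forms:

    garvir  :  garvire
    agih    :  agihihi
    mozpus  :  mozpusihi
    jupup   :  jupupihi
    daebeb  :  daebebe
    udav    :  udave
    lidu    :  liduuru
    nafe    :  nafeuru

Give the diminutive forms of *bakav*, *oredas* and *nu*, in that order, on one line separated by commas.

bakave, oredasihi, nuuru

Looking at the final sound of each stem: -ihi when the stem ends in a voiceless consonant (*agih*, *mozpus*, *jupup*); -e when the stem ends in a voiced consonant (*garvir*, *daebeb*, *udav*); -uru when the stem ends in a vowel (*lidu*, *nafe*).
The final sound of *bakav* is /v/, which is a voiced consonant, so the suffix is -e, giving *bakave*.
*oredas* — final sound /s/ (a voiceless consonant) → -ihi → *oredasihi*.
The final sound of *nu* is /u/, which is a vowel, so the suffix is -uru, giving *nuuru*.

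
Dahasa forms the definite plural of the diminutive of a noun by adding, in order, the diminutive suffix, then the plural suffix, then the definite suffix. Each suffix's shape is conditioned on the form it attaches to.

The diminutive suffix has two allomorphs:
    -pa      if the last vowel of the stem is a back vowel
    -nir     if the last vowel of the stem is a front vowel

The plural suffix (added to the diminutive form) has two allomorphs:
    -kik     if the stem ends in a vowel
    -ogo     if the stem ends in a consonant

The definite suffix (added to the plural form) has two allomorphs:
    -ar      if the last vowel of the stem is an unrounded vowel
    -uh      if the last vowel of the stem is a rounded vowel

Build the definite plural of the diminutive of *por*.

porpakikar

Since the last vowel of *por* is /o/ (a back vowel), it takes -pa, giving *porpa*.
The diminutive form *porpa*: final sound = /a/, a vowel → -kik → *porpakik*.
Since the last vowel of the plural form *porpakik* is /i/ (an unrounded vowel), it takes -ar, giving *porpakikar*.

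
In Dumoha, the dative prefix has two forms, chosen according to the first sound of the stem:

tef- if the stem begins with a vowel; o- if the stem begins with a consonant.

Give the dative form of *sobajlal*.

Since the first sound of *sobajlal* is /s/ (a consonant), it takes o-, giving *osobajlal*.

osobajlal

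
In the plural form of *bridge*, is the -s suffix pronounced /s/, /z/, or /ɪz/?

The stem *bridge* ends in a sibilant (/s, z, ʃ, ʒ, tʃ, dʒ/).
The plural suffix surfaces as /ɪz/ after sibilants, /s/ after other voiceless consonants, and /z/ after other voiced sounds.
So the plural -s on *bridge* is pronounced /ɪz/.

/ɪz/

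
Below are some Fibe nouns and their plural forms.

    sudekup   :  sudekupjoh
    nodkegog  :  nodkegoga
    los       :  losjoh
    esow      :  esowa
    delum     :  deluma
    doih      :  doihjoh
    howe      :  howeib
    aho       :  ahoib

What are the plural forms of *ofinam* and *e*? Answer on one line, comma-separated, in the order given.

ofinama, eib

The alternation tracks the final sound of the stem — -joh when the stem ends in a voiceless consonant (*sudekup*, *los*, *doih*); -a when the stem ends in a voiced consonant (*nodkegog*, *esow*, *delum*); -ib when the stem ends in a vowel (*howe*, *aho*).
The final sound of *ofinam* is /m/, which is a voiced consonant, so the suffix is -a, giving *ofinama*.
The final sound of *e* is /e/, which is a vowel, so the suffix is -ib, giving *eib*.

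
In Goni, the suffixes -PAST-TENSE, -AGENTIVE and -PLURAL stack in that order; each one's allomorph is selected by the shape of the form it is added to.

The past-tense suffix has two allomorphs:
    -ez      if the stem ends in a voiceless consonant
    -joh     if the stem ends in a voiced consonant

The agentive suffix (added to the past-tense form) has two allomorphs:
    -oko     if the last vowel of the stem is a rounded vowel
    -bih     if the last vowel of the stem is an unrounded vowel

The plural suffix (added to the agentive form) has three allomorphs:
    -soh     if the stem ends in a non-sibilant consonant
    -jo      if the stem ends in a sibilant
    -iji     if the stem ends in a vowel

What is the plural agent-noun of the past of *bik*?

The final consonant of *bik* is /k/, which is voiceless, so the past-tense suffix is -ez, giving *bikez*.
The past-tense form *bikez* — last vowel /e/ (an unrounded vowel) → -bih → *bikezbih*.
The final sound of the agentive form *bikezbih* is /h/, which is a non-sibilant consonant, so the plural suffix is -soh, giving *bikezbihsoh*.

bikezbihsoh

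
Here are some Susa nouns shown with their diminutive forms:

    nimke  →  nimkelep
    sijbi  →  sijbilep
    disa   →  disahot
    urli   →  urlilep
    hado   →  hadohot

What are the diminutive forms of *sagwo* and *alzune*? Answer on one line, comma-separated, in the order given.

The suffix is conditioned by the last vowel: -lep when the last vowel of the stem is a front vowel (*nimke*, *sijbi*, *urli*); -hot when the last vowel of the stem is a back vowel (*disa*, *hado*).
*sagwo* — last vowel /o/ (a back vowel) → -hot → *sagwohot*.
*alzune* — last vowel /e/ (a front vowel) → -lep → *alzunelep*.

sagwohot, alzunelep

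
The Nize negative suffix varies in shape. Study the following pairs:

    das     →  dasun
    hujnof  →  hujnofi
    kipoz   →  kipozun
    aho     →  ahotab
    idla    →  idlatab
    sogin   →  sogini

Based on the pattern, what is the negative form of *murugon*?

murugoni

The pattern is sibilance of the final sound: -un when the stem ends in a sibilant (*das*, *kipoz*); -i when the stem ends in a non-sibilant consonant (*hujnof*, *sogin*); -tab when the stem ends in a vowel (*aho*, *idla*).
*murugon* — final sound /n/ (a non-sibilant consonant) → -i → *murugoni*.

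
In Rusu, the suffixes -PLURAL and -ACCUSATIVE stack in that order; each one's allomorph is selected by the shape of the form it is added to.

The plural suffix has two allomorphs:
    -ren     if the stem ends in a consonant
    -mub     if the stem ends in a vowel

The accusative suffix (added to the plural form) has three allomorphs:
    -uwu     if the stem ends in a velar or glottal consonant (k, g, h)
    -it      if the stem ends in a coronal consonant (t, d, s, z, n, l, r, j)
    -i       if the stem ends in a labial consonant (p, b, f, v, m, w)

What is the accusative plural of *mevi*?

mevimubi

Since the final sound of *mevi* is /i/ (a vowel), it takes -mub, giving *mevimub*.
The plural form *mevimub* — final consonant /b/ (labial) → -i → *mevimubi*.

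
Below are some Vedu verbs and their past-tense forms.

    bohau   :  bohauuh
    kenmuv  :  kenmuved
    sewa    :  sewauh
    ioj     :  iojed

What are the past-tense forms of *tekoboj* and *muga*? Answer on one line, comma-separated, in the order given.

The alternation tracks the final sound of the stem — -ed when the stem ends in a consonant (*kenmuv*, *ioj*); -uh when the stem ends in a vowel (*bohau*, *sewa*).
The final sound of *tekoboj* is /j/, which is a consonant, so the suffix is -ed, giving *tekobojed*.
The final sound of *muga* is /a/, which is a vowel, so the suffix is -uh, giving *mugauh*.

tekobojed, mugauh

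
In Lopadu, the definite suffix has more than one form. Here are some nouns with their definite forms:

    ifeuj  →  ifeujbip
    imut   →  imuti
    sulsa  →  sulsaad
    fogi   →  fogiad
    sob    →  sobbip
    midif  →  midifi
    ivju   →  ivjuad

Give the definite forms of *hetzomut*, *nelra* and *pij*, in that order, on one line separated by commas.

hetzomuti, nelraad, pijbip

The pattern is voicing of the final sound: -i when the stem ends in a voiceless consonant (*imut*, *midif*); -bip when the stem ends in a voiced consonant (*ifeuj*, *sob*); -ad when the stem ends in a vowel (*sulsa*, *fogi*, *ivju*).
The final sound of *hetzomut* is /t/, which is a voiceless consonant, so the suffix is -i, giving *hetzomuti*.
*nelra*: final sound = /a/, a vowel → -ad → *nelraad*.
*pij*: final sound = /j/, a voiced consonant → -bip → *pijbip*.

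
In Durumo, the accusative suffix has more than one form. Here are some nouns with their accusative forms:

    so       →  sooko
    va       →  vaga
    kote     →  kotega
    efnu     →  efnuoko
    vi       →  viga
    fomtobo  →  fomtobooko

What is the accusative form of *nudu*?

Looking at the last vowel of each stem: -oko when the last vowel of the stem is a rounded vowel (*so*, *efnu*, *fomtobo*); -ga when the last vowel of the stem is an unrounded vowel (*va*, *kote*, *vi*).
*nudu*: last vowel = /u/, a rounded vowel → -oko → *nuduoko*.

nuduoko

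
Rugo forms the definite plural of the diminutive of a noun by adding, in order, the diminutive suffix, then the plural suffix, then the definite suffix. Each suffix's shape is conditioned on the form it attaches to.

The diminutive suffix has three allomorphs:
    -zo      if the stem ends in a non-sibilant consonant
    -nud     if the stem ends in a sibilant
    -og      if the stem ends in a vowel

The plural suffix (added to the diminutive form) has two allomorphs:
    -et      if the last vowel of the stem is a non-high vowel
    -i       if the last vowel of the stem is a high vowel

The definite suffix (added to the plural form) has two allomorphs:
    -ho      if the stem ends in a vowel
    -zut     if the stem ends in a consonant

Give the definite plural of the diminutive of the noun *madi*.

Since the final sound of *madi* is /i/ (a vowel), it takes -og, giving *madiog*.
The diminutive form *madiog*: last vowel = /o/, a non-high vowel → -et → *madioget*.
The plural form *madioget* — final sound /t/ (a consonant) → -zut → *madiogetzut*.

madiogetzut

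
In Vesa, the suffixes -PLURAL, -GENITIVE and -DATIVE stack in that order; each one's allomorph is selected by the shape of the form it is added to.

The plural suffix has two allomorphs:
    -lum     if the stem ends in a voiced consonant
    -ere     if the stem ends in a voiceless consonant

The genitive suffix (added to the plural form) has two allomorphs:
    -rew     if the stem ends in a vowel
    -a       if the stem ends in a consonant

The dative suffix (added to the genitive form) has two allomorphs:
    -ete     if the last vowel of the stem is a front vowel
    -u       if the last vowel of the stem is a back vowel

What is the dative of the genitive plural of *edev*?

*edev* — final consonant /v/ (voiced) → -lum → *edevlum*.
The final sound of the plural form *edevlum* is /m/, which is a consonant, so the genitive suffix is -a, giving *edevluma*.
Since the last vowel of the genitive form *edevluma* is /a/ (a back vowel), it takes -u, giving *edevlumau*.

edevlumau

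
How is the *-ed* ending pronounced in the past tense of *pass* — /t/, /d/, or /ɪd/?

The stem *pass* ends in a voiceless consonant other than /t/.
The -ed suffix is realized as /ɪd/ after /t, d/; as /t/ after other voiceless consonants; and as /d/ after other voiced sounds.
So -ed on *pass* is pronounced /t/.

/t/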